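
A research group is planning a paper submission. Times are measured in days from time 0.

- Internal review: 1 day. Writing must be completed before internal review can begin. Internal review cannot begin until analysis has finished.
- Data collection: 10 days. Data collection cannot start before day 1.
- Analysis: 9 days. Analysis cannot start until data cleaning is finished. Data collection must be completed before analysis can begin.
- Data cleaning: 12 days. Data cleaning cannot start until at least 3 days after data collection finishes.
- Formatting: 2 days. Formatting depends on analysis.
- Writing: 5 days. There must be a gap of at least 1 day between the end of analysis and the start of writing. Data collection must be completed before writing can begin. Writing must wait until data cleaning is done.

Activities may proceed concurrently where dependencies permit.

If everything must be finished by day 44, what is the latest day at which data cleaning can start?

Nothing follows internal review; the deadline of day 44 is its only limit. It must start by 44 − 1 = day 43.
Writing feeds into internal review (must start by day 43); so writing must finish by day 43 and therefore start by day 38.
To finish by day 44, formatting (duration 2) must start no later than day 42.
Analysis feeds writing (must start by day 38, minus 1-day gap → day 37); internal review (must start by day 43); formatting (must start by day 42). Taking the minimum, analysis must finish by day 37 and start by 37 − 9 = day 28.
Data cleaning has several dependents: analysis (must start by day 28); writing (must start by day 38). The earliest of those limits is day 28, so data cleaning must start by 28 − 12 = day 16.

16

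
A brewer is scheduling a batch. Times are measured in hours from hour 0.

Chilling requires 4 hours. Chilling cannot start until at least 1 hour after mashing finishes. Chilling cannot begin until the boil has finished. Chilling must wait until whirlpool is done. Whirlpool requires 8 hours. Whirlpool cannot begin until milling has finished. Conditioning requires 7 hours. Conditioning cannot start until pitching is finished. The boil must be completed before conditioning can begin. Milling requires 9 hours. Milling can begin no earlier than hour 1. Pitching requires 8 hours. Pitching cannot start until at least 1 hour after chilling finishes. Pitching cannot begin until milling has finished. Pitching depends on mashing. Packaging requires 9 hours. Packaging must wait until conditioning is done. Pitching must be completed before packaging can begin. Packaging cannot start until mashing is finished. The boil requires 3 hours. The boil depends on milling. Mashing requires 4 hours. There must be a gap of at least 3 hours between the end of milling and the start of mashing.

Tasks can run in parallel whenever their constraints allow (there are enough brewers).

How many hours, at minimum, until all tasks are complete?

47

Milling waits on its own release at hour 1, so it starts at hour 1 and finishes at 1 + 9 = hour 10.
After milling (finishes hour 10), whirlpool can start at hour 10 and finishes at hour 18.
The boil cannot begin until milling (finishes hour 10). It runs from hour 10 to 10 + 3 = hour 13.
Mashing cannot begin until milling (finishes hour 10, plus 3-hour gap → hour 13). It runs from hour 13 to 13 + 4 = hour 17.
For chilling: mashing (finishes hour 17, plus 1-hour gap → hour 18); the boil (finishes hour 13); whirlpool (finishes hour 18). Taking the maximum gives a start of hour 18, and it finishes at 18 + 4 = hour 22.
Pitching cannot start until chilling (finishes hour 22, plus 1-hour gap → hour 23); milling (finishes hour 10); mashing (finishes hour 17). The controlling bound is hour 23, so pitching finishes at 23 + 8 = hour 31.
Conditioning needs all of pitching (finishes hour 31); the boil (finishes hour 13). That puts its earliest start at hour 31; it finishes at 31 + 7 = hour 38.
For packaging: conditioning (finishes hour 38); pitching (finishes hour 31); mashing (finishes hour 17). Taking the maximum gives a start of hour 38, and it finishes at 38 + 9 = hour 47.
All tasks are finished once the last one completes. Finish times: Milling at 10, Mashing at 17, The boil at 13, Whirlpool at 18, Chilling at 22, Pitching at 31, Conditioning at 38, Packaging at 47. The latest is hour 47.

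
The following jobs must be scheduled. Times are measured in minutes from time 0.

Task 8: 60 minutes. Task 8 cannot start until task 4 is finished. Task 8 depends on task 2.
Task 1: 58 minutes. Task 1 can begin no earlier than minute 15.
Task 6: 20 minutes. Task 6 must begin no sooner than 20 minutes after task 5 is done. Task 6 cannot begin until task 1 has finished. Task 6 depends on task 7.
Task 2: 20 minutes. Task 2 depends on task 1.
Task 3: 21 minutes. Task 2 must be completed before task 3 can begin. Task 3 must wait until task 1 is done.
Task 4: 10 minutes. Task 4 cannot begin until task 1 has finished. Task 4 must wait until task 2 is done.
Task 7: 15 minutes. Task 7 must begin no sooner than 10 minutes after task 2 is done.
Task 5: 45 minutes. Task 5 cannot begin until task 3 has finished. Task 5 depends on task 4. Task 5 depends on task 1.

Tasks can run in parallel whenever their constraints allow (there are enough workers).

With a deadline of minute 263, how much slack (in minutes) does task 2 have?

After its own release at minute 15, task 1 can start at minute 15 and finishes at minute 73.
Task 2 waits on task 1 (finishes minute 73), so it starts at minute 73 and finishes at 73 + 20 = minute 93.

Working backward from the deadline:
Nothing follows task 6; the deadline of minute 263 is its only limit. It must start by 263 − 20 = minute 243.
Task 5 feeds into task 6 (must start by minute 243, minus 20-minute gap → minute 223); so task 5 must finish by minute 223 and therefore start by minute 178.
Task 3 feeds into task 5 (must start by minute 178); so task 3 must finish by minute 178 and therefore start by minute 157.
To finish by minute 263, task 8 (duration 60) must start no later than minute 203.
Task 4 has several dependents: task 5 (must start by minute 178); task 8 (must start by minute 203). The earliest of those limits is minute 178, so task 4 must start by 178 − 10 = minute 168.
Task 7 has to be done before task 6 (must start by minute 243). That means finishing by minute 243, i.e. starting by 243 − 15 = minute 228.
Task 2 has several dependents: task 3 (must start by minute 157); task 4 (must start by minute 168); task 7 (must start by minute 228, minus 10-minute gap → minute 218); task 8 (must start by minute 203). The earliest of those limits is minute 157, so task 2 must start by 157 − 20 = minute 137.
So task 2 can start as early as minute 73 and as late as minute 137, giving 137 − 73 = 64 minutes of slack.

64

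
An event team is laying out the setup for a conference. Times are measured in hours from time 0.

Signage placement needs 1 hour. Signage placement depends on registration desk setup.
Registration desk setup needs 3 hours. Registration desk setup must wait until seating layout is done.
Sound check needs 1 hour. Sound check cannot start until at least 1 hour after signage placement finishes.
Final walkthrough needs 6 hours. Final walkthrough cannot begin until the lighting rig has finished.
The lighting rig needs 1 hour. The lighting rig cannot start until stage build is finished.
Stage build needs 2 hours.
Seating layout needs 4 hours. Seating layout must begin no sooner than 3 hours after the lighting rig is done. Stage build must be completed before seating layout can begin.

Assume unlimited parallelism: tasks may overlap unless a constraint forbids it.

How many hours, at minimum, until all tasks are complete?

Nothing blocks stage build, so it runs from hour 0 to hour 2.
After stage build (finishes hour 2), the lighting rig can start at hour 2 and finishes at hour 3.
After the lighting rig (finishes hour 3), final walkthrough can start at hour 3 and finishes at hour 9.
For seating layout: the lighting rig (finishes hour 3, plus 3-hour gap → hour 6); stage build (finishes hour 2). Taking the maximum gives a start of hour 6, and it finishes at 6 + 4 = hour 10.
Registration desk setup cannot begin until seating layout (finishes hour 10). It runs from hour 10 to 10 + 3 = hour 13.
Signage placement waits on registration desk setup (finishes hour 13), so it starts at hour 13 and finishes at 13 + 1 = hour 14.
Sound check cannot begin until signage placement (finishes hour 14, plus 1-hour gap → hour 15). It runs from hour 15 to 15 + 1 = hour 16.
All tasks are finished once the last one completes. Finish times: Stage build at 2, The lighting rig at 3, Seating layout at 10, Registration desk setup at 13, Signage placement at 14, Sound check at 16, Final walkthrough at 9. The latest is hour 16.

16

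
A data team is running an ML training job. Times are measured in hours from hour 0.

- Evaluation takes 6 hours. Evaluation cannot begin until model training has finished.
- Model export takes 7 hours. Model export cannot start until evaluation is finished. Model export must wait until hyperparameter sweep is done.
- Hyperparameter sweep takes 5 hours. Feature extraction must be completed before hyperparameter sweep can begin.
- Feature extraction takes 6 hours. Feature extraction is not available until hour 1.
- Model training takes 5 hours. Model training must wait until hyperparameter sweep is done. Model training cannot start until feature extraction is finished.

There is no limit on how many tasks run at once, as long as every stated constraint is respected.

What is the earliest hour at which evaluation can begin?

Feature extraction waits on its own release at hour 1, so it starts at hour 1 and finishes at 1 + 6 = hour 7.
After feature extraction (finishes hour 7), hyperparameter sweep can start at hour 7 and finishes at hour 12.
Model training has to wait for hyperparameter sweep (finishes hour 12); feature extraction (finishes hour 7). The latest of these is hour 12, so model training runs hour 12 to 12 + 5 = hour 17.
Evaluation waits on model training (finishes hour 17), so the earliest it can start is hour 17.

17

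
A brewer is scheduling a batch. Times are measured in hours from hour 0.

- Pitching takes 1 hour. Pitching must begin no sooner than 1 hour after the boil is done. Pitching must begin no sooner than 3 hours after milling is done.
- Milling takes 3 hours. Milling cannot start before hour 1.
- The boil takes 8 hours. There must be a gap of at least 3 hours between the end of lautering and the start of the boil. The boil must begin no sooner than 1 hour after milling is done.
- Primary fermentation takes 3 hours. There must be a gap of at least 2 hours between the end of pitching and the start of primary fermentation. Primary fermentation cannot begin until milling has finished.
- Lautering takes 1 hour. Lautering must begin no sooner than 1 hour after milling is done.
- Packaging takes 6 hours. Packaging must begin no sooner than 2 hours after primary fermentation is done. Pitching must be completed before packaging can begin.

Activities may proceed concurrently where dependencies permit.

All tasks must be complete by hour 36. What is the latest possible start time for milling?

To finish by hour 36, packaging (duration 6) must start no later than hour 30.
Since packaging (must start by hour 30, minus 2-hour gap → hour 28) depends on it, primary fermentation must finish by hour 28. Backing off its 3-hour duration gives a latest start of hour 25.
Pitching has several dependents: primary fermentation (must start by hour 25, minus 2-hour gap → hour 23); packaging (must start by hour 30). The earliest of those limits is hour 23, so pitching must start by 23 − 1 = hour 22.
The boil has to be done before pitching (must start by hour 22, minus 1-hour gap → hour 21). That means finishing by hour 21, i.e. starting by 21 − 8 = hour 13.
Lautering feeds into the boil (must start by hour 13, minus 3-hour gap → hour 10); so lautering must finish by hour 10 and therefore start by hour 9.
Milling has several dependents: lautering (must start by hour 9, minus 1-hour gap → hour 8); the boil (must start by hour 13, minus 1-hour gap → hour 12); pitching (must start by hour 22, minus 3-hour gap → hour 19); primary fermentation (must start by hour 25). The earliest of those limits is hour 8, so milling must start by 8 − 3 = hour 5.

5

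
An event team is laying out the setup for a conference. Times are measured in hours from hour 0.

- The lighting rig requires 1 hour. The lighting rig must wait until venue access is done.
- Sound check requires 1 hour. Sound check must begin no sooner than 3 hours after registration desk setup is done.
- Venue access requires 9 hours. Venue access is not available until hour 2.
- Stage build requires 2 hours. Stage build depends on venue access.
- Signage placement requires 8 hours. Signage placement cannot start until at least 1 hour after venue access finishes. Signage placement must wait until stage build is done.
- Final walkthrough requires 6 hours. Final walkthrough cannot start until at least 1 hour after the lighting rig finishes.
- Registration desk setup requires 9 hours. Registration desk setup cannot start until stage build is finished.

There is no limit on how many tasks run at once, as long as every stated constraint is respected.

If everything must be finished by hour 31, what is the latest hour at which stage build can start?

Nothing follows sound check; the deadline of hour 31 is its only limit. It must start by 31 − 1 = hour 30.
Registration desk setup feeds into sound check (must start by hour 30, minus 3-hour gap → hour 27); so registration desk setup must finish by hour 27 and therefore start by hour 18.
Signage placement has no dependents, so it just needs to finish by hour 31. Starting by 31 − 8 = hour 23 achieves that.
Stage build feeds registration desk setup (must start by hour 18); signage placement (must start by hour 23). Taking the minimum, stage build must finish by hour 18 and start by 18 − 2 = hour 16.

16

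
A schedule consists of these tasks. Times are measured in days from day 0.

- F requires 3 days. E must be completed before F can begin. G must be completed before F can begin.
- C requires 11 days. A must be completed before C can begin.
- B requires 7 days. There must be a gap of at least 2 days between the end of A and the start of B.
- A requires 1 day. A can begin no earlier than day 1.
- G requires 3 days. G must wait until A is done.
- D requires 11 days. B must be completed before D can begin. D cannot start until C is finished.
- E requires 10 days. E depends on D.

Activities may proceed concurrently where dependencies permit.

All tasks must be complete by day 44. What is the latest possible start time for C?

Nothing follows F; the deadline of day 44 is its only limit. It must start by 44 − 3 = day 41.
Since F (must start by day 41) depends on it, E must finish by day 41. Backing off its 10-day duration gives a latest start of day 31.
Since E (must start by day 31) depends on it, D must finish by day 31. Backing off its 11-day duration gives a latest start of day 20.
C feeds into D (must start by day 20); so C must finish by day 20 and therefore start by day 9.

9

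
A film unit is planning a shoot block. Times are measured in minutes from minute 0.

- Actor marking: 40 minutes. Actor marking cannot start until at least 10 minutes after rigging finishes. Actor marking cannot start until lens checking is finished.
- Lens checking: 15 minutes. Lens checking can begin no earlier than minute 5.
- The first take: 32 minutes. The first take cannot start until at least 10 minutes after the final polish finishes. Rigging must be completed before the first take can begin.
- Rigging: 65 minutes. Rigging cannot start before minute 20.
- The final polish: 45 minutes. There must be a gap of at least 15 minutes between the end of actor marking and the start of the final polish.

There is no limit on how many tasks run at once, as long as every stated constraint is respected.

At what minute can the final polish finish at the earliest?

195

Lens checking waits on its own release at minute 5, so it starts at minute 5 and finishes at 5 + 15 = minute 20.
After its own release at minute 20, rigging can start at minute 20 and finishes at minute 85.
Actor marking needs all of rigging (finishes minute 85, plus 10-minute gap → minute 95); lens checking (finishes minute 20). That puts its earliest start at minute 95; it finishes at 95 + 40 = minute 135.
The final polish cannot begin until actor marking (finishes minute 135, plus 15-minute gap → minute 150). It runs from minute 150 to 150 + 45 = minute 195.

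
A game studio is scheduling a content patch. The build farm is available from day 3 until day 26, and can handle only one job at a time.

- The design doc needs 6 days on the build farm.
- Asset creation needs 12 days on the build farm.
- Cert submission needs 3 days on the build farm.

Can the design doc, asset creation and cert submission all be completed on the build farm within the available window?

Yes

The build farm window is 26 − 3 = 23 days.
Running back to back, the jobs need 6 + 12 + 3 = 21 days on the build farm.
Since 21 ≤ 23, they fit within the window.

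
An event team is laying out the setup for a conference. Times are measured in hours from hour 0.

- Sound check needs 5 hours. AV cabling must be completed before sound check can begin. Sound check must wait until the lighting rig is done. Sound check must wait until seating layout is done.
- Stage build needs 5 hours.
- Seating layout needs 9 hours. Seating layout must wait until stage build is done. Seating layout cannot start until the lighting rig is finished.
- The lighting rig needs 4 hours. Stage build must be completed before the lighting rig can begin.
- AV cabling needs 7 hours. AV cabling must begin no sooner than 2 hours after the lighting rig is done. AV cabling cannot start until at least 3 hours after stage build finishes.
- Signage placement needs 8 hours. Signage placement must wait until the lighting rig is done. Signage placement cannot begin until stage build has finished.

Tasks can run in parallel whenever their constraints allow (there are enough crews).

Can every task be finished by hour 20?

Stage build has no prerequisites, so it starts at hour 0 and finishes at hour 5.
After stage build (finishes hour 5), the lighting rig can start at hour 5 and finishes at hour 9.
Signage placement cannot start until the lighting rig (finishes hour 9); stage build (finishes hour 5). The controlling bound is hour 9, so signage placement finishes at 9 + 8 = hour 17.
Seating layout cannot start until stage build (finishes hour 5); the lighting rig (finishes hour 9). The controlling bound is hour 9, so seating layout finishes at 9 + 9 = hour 18.
AV cabling needs all of the lighting rig (finishes hour 9, plus 2-hour gap → hour 11); stage build (finishes hour 5, plus 3-hour gap → hour 8). That puts its earliest start at hour 11; it finishes at 11 + 7 = hour 18.
Sound check needs all of AV cabling (finishes hour 18); the lighting rig (finishes hour 9); seating layout (finishes hour 18). That puts its earliest start at hour 18; it finishes at 18 + 5 = hour 23.
The earliest everything can be done is hour 23, which is after the deadline of 20, so it is not possible.

No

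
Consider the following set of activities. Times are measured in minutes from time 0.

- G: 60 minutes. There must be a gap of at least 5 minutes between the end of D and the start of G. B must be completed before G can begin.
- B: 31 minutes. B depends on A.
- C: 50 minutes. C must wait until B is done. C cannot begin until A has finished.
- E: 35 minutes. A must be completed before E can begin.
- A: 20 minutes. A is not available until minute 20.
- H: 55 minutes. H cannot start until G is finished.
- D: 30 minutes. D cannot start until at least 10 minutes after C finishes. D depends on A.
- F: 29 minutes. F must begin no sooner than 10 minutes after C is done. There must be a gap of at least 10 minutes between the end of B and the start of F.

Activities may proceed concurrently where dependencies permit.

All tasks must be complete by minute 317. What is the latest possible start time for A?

56

H must finish by minute 317; it takes 55 minutes, so it must start by 317 − 55 = minute 262.
G feeds into H (must start by minute 262); so G must finish by minute 262 and therefore start by minute 202.
D has to be done before G (must start by minute 202, minus 5-minute gap → minute 197). That means finishing by minute 197, i.e. starting by 197 − 30 = minute 167.
To finish by minute 317, F (duration 29) must start no later than minute 288.
For C: D (must start by minute 167, minus 10-minute gap → minute 157); F (must start by minute 288, minus 10-minute gap → minute 278). The most restrictive is minute 157; with a 50-minute duration, C must start by minute 107.
B has several dependents: C (must start by minute 107); F (must start by minute 288, minus 10-minute gap → minute 278); G (must start by minute 202). The earliest of those limits is minute 107, so B must start by 107 − 31 = minute 76.
To finish by minute 317, E (duration 35) must start no later than minute 282.
A must finish in time for B (must start by minute 76); C (must start by minute 107); D (must start by minute 167); E (must start by minute 282). The tightest is minute 76, so A must start by 76 − 20 = minute 56.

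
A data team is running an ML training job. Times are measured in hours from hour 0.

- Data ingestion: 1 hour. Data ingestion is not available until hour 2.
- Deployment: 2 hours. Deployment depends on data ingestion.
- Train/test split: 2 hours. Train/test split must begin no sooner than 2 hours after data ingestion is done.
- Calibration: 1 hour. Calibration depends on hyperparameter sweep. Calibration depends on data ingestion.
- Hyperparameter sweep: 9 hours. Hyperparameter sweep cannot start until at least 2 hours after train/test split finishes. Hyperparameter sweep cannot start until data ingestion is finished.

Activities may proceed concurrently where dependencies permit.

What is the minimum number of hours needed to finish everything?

Data ingestion waits on its own release at hour 2, so it starts at hour 2 and finishes at 2 + 1 = hour 3.
After data ingestion (finishes hour 3), deployment can start at hour 3 and finishes at hour 5.
After data ingestion (finishes hour 3, plus 2-hour gap → hour 5), train/test split can start at hour 5 and finishes at hour 7.
Hyperparameter sweep has to wait for train/test split (finishes hour 7, plus 2-hour gap → hour 9); data ingestion (finishes hour 3). The latest of these is hour 9, so hyperparameter sweep runs hour 9 to 9 + 9 = hour 18.
Calibration cannot start until hyperparameter sweep (finishes hour 18); data ingestion (finishes hour 3). The controlling bound is hour 18, so calibration finishes at 18 + 1 = hour 19.
All tasks are finished once the last one completes. Finish times: Data ingestion at 3, Train/test split at 7, Hyperparameter sweep at 18, Calibration at 19, Deployment at 5. The latest is hour 19.

19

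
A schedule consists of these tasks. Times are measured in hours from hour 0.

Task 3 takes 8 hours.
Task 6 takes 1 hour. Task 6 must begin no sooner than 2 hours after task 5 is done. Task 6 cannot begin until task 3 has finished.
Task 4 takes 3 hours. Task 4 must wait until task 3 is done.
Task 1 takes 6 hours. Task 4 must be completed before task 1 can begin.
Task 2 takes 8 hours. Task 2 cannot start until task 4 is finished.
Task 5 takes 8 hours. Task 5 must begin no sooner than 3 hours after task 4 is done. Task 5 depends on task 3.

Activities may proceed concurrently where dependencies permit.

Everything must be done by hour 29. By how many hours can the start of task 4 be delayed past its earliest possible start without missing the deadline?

4

Task 3 can start immediately at hour 0; it finishes at hour 8.
After task 3 (finishes hour 8), task 4 can start at hour 8 and finishes at hour 11.

Working backward from the deadline:
Nothing follows task 1; the deadline of hour 29 is its only limit. It must start by 29 − 6 = hour 23.
Nothing follows task 2; the deadline of hour 29 is its only limit. It must start by 29 − 8 = hour 21.
Task 6 has no dependents, so it just needs to finish by hour 29. Starting by 29 − 1 = hour 28 achieves that.
Task 5 feeds into task 6 (must start by hour 28, minus 2-hour gap → hour 26); so task 5 must finish by hour 26 and therefore start by hour 18.
Task 4 must finish in time for task 1 (must start by hour 23); task 2 (must start by hour 21); task 5 (must start by hour 18, minus 3-hour gap → hour 15). The tightest is hour 15, so task 4 must start by 15 − 3 = hour 12.
So task 4 can start as early as hour 8 and as late as hour 12, giving 12 − 8 = 4 hours of slack.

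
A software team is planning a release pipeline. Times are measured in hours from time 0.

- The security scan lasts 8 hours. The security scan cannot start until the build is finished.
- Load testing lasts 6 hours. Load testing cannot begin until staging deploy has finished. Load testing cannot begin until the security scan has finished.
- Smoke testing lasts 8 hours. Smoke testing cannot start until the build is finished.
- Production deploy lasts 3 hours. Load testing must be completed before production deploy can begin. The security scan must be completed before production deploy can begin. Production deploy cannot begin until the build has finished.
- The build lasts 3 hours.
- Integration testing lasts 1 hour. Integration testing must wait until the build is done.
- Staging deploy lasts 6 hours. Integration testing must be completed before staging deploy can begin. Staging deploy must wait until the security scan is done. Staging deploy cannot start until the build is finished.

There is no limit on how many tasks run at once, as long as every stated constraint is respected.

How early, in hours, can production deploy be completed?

26

The build can start immediately at hour 0; it finishes at hour 3.
The security scan cannot begin until the build (finishes hour 3). It runs from hour 3 to 3 + 8 = hour 11.
Integration testing cannot begin until the build (finishes hour 3). It runs from hour 3 to 3 + 1 = hour 4.
Staging deploy needs all of integration testing (finishes hour 4); the security scan (finishes hour 11); the build (finishes hour 3). That puts its earliest start at hour 11; it finishes at 11 + 6 = hour 17.
Load testing has to wait for staging deploy (finishes hour 17); the security scan (finishes hour 11). The latest of these is hour 17, so load testing runs hour 17 to 17 + 6 = hour 23.
For production deploy: load testing (finishes hour 23); the security scan (finishes hour 11); the build (finishes hour 3). Taking the maximum gives a start of hour 23, and it finishes at 23 + 3 = hour 26.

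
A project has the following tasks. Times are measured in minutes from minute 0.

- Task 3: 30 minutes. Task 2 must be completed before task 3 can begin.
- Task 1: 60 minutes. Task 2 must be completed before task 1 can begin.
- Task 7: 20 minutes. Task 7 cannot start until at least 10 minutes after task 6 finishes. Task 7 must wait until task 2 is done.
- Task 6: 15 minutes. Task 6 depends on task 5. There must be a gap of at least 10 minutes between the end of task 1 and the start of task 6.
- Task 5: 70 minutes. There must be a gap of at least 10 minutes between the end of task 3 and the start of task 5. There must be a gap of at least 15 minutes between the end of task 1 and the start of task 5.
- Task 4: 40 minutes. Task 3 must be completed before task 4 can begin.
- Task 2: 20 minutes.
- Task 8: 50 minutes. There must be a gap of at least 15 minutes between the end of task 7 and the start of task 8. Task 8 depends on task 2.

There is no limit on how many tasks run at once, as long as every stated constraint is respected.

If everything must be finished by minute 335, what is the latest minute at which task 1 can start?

Nothing follows task 8; the deadline of minute 335 is its only limit. It must start by 335 − 50 = minute 285.
Task 7 must finish before task 8 (must start by minute 285, minus 15-minute gap → minute 270). With a 20-minute duration, task 7 must start by 270 − 20 = minute 250.
Task 6 feeds into task 7 (must start by minute 250, minus 10-minute gap → minute 240); so task 6 must finish by minute 240 and therefore start by minute 225.
Task 5 has to be done before task 6 (must start by minute 225). That means finishing by minute 225, i.e. starting by 225 − 70 = minute 155.
For task 1: task 5 (must start by minute 155, minus 15-minute gap → minute 140); task 6 (must start by minute 225, minus 10-minute gap → minute 215). The most restrictive is minute 140; with a 60-minute duration, task 1 must start by minute 80.

80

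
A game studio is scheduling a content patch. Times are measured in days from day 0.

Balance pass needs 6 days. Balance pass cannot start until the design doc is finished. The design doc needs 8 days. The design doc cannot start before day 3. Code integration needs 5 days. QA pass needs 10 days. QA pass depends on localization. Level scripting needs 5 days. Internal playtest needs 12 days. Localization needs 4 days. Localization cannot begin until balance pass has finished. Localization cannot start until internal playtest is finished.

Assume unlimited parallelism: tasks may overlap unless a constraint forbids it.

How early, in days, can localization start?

17

Nothing blocks internal playtest, so it runs from day 0 to day 12.
The design doc cannot begin until its own release at day 3. It runs from day 3 to 3 + 8 = day 11.
After the design doc (finishes day 11), balance pass can start at day 11 and finishes at day 17.
Localization waits on balance pass (finishes day 17); internal playtest (finishes day 12). The latest of these is day 17, which is the earliest localization can start.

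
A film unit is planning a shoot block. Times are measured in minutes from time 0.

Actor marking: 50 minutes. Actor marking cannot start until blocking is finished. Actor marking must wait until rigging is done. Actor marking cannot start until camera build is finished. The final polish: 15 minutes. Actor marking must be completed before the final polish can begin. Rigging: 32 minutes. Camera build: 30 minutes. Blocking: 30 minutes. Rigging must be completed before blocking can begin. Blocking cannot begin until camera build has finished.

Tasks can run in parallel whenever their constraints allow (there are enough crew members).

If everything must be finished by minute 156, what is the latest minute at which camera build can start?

31

The final polish must finish by minute 156; it takes 15 minutes, so it must start by 156 − 15 = minute 141.
Actor marking feeds into the final polish (must start by minute 141); so actor marking must finish by minute 141 and therefore start by minute 91.
Blocking feeds into actor marking (must start by minute 91); so blocking must finish by minute 91 and therefore start by minute 61.
Camera build has several dependents: blocking (must start by minute 61); actor marking (must start by minute 91). The earliest of those limits is minute 61, so camera build must start by 61 − 30 = minute 31.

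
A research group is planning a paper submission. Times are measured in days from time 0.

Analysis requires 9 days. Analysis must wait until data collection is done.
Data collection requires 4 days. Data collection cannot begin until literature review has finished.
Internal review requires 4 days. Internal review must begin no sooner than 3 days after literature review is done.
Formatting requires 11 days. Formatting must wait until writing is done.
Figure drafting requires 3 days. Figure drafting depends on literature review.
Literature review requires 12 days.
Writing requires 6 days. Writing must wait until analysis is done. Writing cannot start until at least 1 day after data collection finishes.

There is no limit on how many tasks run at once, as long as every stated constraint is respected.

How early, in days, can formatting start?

31

Nothing blocks literature review, so it runs from day 0 to day 12.
Data collection cannot begin until literature review (finishes day 12). It runs from day 12 to 12 + 4 = day 16.
Analysis waits on data collection (finishes day 16), so it starts at day 16 and finishes at 16 + 9 = day 25.
Writing needs all of analysis (finishes day 25); data collection (finishes day 16, plus 1-day gap → day 17). That puts its earliest start at day 25; it finishes at 25 + 6 = day 31.
Formatting waits on writing (finishes day 31), so the earliest it can start is day 31.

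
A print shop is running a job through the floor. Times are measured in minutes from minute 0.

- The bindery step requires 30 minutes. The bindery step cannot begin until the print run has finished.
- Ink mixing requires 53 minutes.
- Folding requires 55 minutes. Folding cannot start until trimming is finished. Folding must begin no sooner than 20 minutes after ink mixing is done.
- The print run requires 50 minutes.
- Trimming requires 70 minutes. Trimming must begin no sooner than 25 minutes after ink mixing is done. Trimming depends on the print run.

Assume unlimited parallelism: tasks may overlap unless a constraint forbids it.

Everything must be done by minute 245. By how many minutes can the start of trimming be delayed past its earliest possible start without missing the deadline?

Nothing blocks the print run, so it runs from minute 0 to minute 50.
Ink mixing can start immediately at minute 0; it finishes at minute 53.
Trimming needs all of ink mixing (finishes minute 53, plus 25-minute gap → minute 78); the print run (finishes minute 50). That puts its earliest start at minute 78; it finishes at 78 + 70 = minute 148.

Working backward from the deadline:
Folding must finish by minute 245; it takes 55 minutes, so it must start by 245 − 55 = minute 190.
Since folding (must start by minute 190) depends on it, trimming must finish by minute 190. Backing off its 70-minute duration gives a latest start of minute 120.
So trimming can start as early as minute 78 and as late as minute 120, giving 120 − 78 = 42 minutes of slack.

42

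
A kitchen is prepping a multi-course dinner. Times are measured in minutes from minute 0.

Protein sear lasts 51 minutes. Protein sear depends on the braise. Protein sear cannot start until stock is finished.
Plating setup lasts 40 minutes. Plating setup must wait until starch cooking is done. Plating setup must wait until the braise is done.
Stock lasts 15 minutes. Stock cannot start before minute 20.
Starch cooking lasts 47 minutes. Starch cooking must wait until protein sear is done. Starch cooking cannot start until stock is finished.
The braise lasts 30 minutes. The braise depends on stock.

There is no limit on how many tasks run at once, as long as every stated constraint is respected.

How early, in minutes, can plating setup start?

163

Stock waits on its own release at minute 20, so it starts at minute 20 and finishes at 20 + 15 = minute 35.
The braise waits on stock (finishes minute 35), so it starts at minute 35 and finishes at 35 + 30 = minute 65.
Protein sear needs all of the braise (finishes minute 65); stock (finishes minute 35). That puts its earliest start at minute 65; it finishes at 65 + 51 = minute 116.
For starch cooking: protein sear (finishes minute 116); stock (finishes minute 35). Taking the maximum gives a start of minute 116, and it finishes at 116 + 47 = minute 163.
Plating setup waits on starch cooking (finishes minute 163); the braise (finishes minute 65). The latest of these is minute 163, which is the earliest plating setup can start.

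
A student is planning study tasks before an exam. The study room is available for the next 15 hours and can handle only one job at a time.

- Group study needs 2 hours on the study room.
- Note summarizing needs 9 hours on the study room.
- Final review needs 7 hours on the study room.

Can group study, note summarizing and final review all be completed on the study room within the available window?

No

Running back to back, the jobs need 2 + 9 + 7 = 18 hours on the study room.
Since 18 > 15, they cannot all fit.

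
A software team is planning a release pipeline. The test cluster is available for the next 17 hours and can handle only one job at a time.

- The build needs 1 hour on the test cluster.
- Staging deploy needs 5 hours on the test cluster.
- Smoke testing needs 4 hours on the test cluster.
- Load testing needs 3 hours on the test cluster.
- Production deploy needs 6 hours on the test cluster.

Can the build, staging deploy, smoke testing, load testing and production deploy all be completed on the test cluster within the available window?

No

Running back to back, the jobs need 1 + 5 + 4 + 3 + 6 = 19 hours on the test cluster.
Since 19 > 17, they cannot all fit.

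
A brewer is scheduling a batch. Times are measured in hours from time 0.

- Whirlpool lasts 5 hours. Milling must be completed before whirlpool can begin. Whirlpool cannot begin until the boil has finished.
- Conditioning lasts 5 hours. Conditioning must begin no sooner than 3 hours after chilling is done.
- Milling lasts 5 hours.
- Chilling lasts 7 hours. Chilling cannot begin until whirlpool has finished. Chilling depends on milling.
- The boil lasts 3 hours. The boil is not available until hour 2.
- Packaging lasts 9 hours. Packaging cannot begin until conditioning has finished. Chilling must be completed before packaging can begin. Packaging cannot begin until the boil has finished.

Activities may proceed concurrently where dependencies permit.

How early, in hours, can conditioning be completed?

After its own release at hour 2, the boil can start at hour 2 and finishes at hour 5.
Nothing blocks milling, so it runs from hour 0 to hour 5.
Whirlpool has to wait for milling (finishes hour 5); the boil (finishes hour 5). The latest of these is hour 5, so whirlpool runs hour 5 to 5 + 5 = hour 10.
Chilling has to wait for whirlpool (finishes hour 10); milling (finishes hour 5). The latest of these is hour 10, so chilling runs hour 10 to 10 + 7 = hour 17.
After chilling (finishes hour 17, plus 3-hour gap → hour 20), conditioning can start at hour 20 and finishes at hour 25.

25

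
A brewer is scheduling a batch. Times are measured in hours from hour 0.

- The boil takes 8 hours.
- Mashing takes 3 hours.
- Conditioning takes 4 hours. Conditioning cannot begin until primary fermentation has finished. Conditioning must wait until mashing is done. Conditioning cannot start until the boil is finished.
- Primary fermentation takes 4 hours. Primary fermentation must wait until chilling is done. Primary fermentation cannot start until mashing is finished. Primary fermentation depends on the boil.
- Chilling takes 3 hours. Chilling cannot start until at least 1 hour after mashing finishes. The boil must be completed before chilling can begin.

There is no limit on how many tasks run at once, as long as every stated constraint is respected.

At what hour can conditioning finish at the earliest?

The boil has no prerequisites, so it starts at hour 0 and finishes at hour 8.
Nothing blocks mashing, so it runs from hour 0 to hour 3.
Chilling has to wait for mashing (finishes hour 3, plus 1-hour gap → hour 4); the boil (finishes hour 8). The latest of these is hour 8, so chilling runs hour 8 to 8 + 3 = hour 11.
Primary fermentation cannot start until chilling (finishes hour 11); mashing (finishes hour 3); the boil (finishes hour 8). The controlling bound is hour 11, so primary fermentation finishes at 11 + 4 = hour 15.
Conditioning has to wait for primary fermentation (finishes hour 15); mashing (finishes hour 3); the boil (finishes hour 8). The latest of these is hour 15, so conditioning runs hour 15 to 15 + 4 = hour 19.

19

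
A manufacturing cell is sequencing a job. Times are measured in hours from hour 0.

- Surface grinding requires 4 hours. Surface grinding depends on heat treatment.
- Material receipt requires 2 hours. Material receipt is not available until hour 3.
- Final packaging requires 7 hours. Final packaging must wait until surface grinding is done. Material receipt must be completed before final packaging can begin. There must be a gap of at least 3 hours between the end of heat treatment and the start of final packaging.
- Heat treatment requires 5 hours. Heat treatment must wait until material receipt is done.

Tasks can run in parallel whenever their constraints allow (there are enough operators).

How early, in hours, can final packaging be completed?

Material receipt cannot begin until its own release at hour 3. It runs from hour 3 to 3 + 2 = hour 5.
Heat treatment cannot begin until material receipt (finishes hour 5). It runs from hour 5 to 5 + 5 = hour 10.
After heat treatment (finishes hour 10), surface grinding can start at hour 10 and finishes at hour 14.
For final packaging: surface grinding (finishes hour 14); material receipt (finishes hour 5); heat treatment (finishes hour 10, plus 3-hour gap → hour 13). Taking the maximum gives a start of hour 14, and it finishes at 14 + 7 = hour 21.

21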